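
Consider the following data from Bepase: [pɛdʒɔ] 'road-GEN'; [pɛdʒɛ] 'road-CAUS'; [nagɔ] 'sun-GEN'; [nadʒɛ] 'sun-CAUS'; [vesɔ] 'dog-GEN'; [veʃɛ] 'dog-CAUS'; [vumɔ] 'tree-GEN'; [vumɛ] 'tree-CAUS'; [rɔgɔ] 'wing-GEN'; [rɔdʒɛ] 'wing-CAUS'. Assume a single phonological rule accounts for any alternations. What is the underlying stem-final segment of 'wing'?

/g/

The stem for 'wing' ends in [g] in [rɔgɔ] but [dʒ] in [rɔdʒɛ].
The stem 'road' ([pɛdʒɔ], [pɛdʒɛ]) shows [dʒ] unchanged in both environments, so [dʒ] cannot be basic with [g] derived before the GEN suffix.
The alternation reflects palatalization before a front vowel: /g/ and /s/ become palato-alveolar [dʒ] and [ʃ] before a front vowel. /g/ is underlying.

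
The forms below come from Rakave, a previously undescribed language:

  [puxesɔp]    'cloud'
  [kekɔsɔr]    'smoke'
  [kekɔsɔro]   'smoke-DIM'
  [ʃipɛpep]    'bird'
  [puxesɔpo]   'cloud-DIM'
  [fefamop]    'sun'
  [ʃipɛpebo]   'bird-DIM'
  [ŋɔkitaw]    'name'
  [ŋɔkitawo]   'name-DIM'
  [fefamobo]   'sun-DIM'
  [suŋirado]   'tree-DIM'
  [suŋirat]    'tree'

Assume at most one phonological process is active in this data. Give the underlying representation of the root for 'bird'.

/ʃipɛpeb/

'bird' shows [p] ~ [b] at the end of the stem ([ʃipɛpep] vs [ʃipɛpebo]).
But 'cloud' keeps [p] in both environments ([puxesɔp], [puxesɔpo]), so there is no rule changing /p/ to [b] before the DIM suffix.
The alternation reflects word-final obstruent devoicing: voiced obstruents become voiceless word-finally. /b/ is underlying.
Hence 'bird' is /ʃipɛpeb/ underlyingly.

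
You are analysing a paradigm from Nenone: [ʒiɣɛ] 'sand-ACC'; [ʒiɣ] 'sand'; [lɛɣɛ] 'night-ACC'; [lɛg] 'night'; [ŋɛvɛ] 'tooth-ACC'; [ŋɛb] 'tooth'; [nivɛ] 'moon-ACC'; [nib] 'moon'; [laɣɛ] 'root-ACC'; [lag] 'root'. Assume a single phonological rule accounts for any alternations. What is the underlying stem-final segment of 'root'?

/g/

The root 'root' surfaces as [laɣɛ] and [lag], with a stem-final [ɣ] ~ [g] alternation.
But 'sand' keeps [ɣ] in both environments ([ʒiɣɛ], [ʒiɣ]), so there is no rule changing /ɣ/ to [g] in isolation.
The underlying segment must be /g/; voiced stops become fricatives between vowels, yielding [ɣ] there.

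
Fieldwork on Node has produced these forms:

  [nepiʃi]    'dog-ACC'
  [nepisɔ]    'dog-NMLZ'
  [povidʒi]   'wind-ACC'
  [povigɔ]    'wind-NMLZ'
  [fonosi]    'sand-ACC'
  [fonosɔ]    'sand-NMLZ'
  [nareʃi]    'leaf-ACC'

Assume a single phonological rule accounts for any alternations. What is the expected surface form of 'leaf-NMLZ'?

The root 'dog' surfaces as [nepiʃi] and [nepisɔ], with a stem-final [ʃ] ~ [s] alternation.
The stem 'sand' ([fonosi], [fonosɔ]) shows [s] unchanged in both environments, so [s] cannot be basic with [ʃ] derived before the ACC suffix.
The underlying segment must be /ʃ/; palato-alveolar /dʒ/ and /ʃ/ become [g] and [s] when no front vowel follows, yielding [s] there.
From [nareʃi] the stem 'leaf' is /nareʃ/; when no front vowel follows this yields [naresɔ].

[naresɔ]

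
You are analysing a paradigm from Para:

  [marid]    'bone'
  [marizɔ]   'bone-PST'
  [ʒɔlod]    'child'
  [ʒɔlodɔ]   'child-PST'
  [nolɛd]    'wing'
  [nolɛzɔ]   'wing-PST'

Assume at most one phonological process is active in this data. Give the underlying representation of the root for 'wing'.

The stem for 'wing' ends in [d] in [nolɛd] but [z] in [nolɛzɔ].
If /d/ were underlying and a rule turned it into [z] before the PST suffix, 'child' would also alternate; but it has [d] in both [ʒɔlod] and [ʒɔlodɔ].
Therefore /z/ is basic and [d] is derived by word-final hardening (voiced fricatives become stops word-finally).

/nolɛz/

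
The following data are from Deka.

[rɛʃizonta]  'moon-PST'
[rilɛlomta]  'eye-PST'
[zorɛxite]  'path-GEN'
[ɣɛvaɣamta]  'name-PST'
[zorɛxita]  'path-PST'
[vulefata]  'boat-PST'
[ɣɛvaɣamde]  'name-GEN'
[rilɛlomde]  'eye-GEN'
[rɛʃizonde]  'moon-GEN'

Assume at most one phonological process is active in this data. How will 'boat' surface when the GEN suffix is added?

The GEN suffix surfaces as [-de] and [-te], depending on the final segment of the stem.
By contrast the PST suffix keeps its initial [t] throughout — that segment must be underlying.
The GEN suffix is therefore /-de/ underlyingly, with post-vocalic devoicing: voiced stops become voiceless after a vowel.
After 'boat', which ends in a vowel, the suffix surfaces as [-te], giving [vulefate].

[vulefate]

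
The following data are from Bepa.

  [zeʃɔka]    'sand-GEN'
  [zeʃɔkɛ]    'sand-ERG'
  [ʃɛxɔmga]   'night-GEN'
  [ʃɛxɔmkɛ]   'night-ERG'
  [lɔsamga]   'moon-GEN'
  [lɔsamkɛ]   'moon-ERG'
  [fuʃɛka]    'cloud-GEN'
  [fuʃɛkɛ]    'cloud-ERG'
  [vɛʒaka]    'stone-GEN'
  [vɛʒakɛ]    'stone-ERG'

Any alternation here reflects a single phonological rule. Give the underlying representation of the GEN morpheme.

/-ga/

The GEN suffix surfaces as [-ga] and [-ka], depending on the final segment of the stem.
The ERG suffix, which begins with [k], is invariant after every stem; so [k] is not altered by any rule here.
So the underlying form is /-ga/, and voiced stops become voiceless after a vowel.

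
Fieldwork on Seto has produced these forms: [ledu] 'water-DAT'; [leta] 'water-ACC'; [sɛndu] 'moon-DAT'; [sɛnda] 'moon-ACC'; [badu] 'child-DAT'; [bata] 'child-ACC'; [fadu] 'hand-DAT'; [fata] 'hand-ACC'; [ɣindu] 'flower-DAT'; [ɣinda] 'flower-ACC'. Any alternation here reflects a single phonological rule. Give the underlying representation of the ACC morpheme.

The ACC suffix surfaces as [-da] and [-ta], depending on the final segment of the stem.
By contrast the DAT suffix keeps its initial [d] throughout — that segment must be underlying.
So the underlying form is /-ta/, and voiceless stops become voiced after a nasal.

/-ta/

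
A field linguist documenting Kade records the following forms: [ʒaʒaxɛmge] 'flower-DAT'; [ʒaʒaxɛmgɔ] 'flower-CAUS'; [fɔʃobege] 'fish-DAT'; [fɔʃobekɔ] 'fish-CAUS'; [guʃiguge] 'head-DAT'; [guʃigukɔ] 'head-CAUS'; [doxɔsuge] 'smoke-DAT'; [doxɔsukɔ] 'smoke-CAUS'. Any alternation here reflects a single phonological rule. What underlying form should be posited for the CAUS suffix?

/-kɔ/

The CAUS morpheme has two allomorphs, [-gɔ] and [-kɔ].
By contrast the DAT suffix keeps its initial [g] throughout — that segment must be underlying.
So the underlying form is /-kɔ/, and voiceless stops become voiced after a nasal.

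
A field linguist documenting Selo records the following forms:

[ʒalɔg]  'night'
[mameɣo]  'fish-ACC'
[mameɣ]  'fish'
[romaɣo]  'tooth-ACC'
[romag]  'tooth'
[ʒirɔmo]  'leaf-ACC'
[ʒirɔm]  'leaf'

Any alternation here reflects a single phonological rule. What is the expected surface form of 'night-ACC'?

'tooth' shows [ɣ] ~ [g] at the end of the stem ([romaɣo] vs [romag]).
But 'fish' keeps [ɣ] in both environments ([mameɣo], [mameɣ]), so there is no rule changing /ɣ/ to [g] in isolation.
The alternation reflects intervocalic spirantization: voiced stops become fricatives between vowels. /g/ is underlying.
The one attested form of 'night', [ʒalɔg], shows underlying /ʒalɔg/. Applying the same rule between vowels gives [ʒalɔɣo].

[ʒalɔɣo]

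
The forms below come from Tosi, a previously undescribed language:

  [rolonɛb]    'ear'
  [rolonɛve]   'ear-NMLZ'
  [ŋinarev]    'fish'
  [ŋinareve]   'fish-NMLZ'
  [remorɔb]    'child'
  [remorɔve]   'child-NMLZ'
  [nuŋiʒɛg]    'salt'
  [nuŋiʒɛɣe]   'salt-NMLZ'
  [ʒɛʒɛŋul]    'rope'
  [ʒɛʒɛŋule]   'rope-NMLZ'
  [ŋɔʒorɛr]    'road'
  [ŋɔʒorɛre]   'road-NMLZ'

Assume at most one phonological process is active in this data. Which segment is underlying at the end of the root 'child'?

The stem for 'child' ends in [b] in [remorɔb] but [v] in [remorɔve].
The stem 'fish' ([ŋinarev], [ŋinareve]) shows [v] unchanged in both environments, so [v] cannot be basic with [b] derived in isolation.
Therefore /b/ is basic and [v] is derived by intervocalic spirantization (voiced stops become fricatives between vowels).

/b/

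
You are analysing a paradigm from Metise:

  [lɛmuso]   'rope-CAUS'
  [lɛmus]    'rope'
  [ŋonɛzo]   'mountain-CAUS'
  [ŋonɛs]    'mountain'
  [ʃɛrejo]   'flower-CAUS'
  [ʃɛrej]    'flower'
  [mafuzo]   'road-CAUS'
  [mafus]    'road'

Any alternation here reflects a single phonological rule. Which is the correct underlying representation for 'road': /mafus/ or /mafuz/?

The root 'road' surfaces as [mafuzo] and [mafus], with a stem-final [z] ~ [s] alternation.
Compare 'rope', with invariant [s] in [lɛmuso] and [lɛmus]: an analysis with underlying /s/ and a rule producing [z] before the CAUS suffix would wrongly predict alternation here too.
The alternation reflects word-final obstruent devoicing: voiced obstruents become voiceless word-finally. /z/ is underlying.

/mafuz/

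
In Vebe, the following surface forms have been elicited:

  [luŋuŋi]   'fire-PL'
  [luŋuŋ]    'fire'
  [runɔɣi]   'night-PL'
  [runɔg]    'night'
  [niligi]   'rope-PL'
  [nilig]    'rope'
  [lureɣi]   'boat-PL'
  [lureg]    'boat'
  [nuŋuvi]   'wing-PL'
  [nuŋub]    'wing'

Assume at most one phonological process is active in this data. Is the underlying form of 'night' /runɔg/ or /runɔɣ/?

/runɔɣ/

'night' shows [ɣ] ~ [g] at the end of the stem ([runɔɣi] vs [runɔg]).
If /g/ were underlying and a rule turned it into [ɣ] before the PL suffix, 'rope' would also alternate; but it has [g] in both [niligi] and [nilig].
Therefore /ɣ/ is basic and [g] is derived by word-final hardening (voiced fricatives become stops word-finally).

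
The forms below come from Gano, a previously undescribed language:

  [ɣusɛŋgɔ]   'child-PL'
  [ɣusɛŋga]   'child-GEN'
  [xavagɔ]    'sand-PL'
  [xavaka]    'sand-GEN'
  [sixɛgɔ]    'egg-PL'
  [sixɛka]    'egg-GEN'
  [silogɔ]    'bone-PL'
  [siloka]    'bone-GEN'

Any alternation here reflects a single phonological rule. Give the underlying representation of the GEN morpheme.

The GEN morpheme has two allomorphs, [-ga] and [-ka].
The PL suffix, which begins with [g], is invariant after every stem; so [g] is not altered by any rule here.
The GEN suffix is therefore /-ka/ underlyingly, with post-nasal voicing: voiceless stops become voiced after a nasal.

/-ka/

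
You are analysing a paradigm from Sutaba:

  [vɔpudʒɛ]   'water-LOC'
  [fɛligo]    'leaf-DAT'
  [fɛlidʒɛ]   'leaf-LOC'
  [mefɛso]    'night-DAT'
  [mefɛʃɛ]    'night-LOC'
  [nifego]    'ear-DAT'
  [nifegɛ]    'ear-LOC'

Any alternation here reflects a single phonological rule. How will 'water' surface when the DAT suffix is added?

The root 'leaf' surfaces as [fɛligo] and [fɛlidʒɛ], with a stem-final [g] ~ [dʒ] alternation.
If /g/ were underlying and a rule turned it into [dʒ] before the LOC suffix, 'ear' would also alternate; but it has [g] in both [nifego] and [nifegɛ].
Therefore /dʒ/ is basic and [g] is derived by depalatalization (palato-alveolar /dʒ/ and /ʃ/ become [g] and [s] when no front vowel follows).
From [vɔpudʒɛ] the stem 'water' is /vɔpudʒ/; when no front vowel follows this yields [vɔpugo].

[vɔpugo]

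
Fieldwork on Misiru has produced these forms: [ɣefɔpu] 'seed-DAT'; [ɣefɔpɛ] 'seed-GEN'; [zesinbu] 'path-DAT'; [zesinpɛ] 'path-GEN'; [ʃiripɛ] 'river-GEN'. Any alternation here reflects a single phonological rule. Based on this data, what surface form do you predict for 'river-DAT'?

The DAT suffix surfaces as [-bu] and [-pu], depending on the final segment of the stem.
By contrast the GEN suffix keeps its initial [p] throughout — that segment must be underlying.
The DAT suffix is therefore /-bu/ underlyingly, with post-vocalic devoicing: voiced stops become voiceless after a vowel.
After 'river', which ends in a vowel, the suffix surfaces as [-pu], giving [ʃiripu].

[ʃiripu]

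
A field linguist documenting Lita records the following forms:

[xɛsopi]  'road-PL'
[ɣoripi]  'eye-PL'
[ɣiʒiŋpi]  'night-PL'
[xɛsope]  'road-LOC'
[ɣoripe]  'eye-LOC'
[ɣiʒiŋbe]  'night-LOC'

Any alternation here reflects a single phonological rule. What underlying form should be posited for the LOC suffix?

/-be/

The LOC morpheme has two allomorphs, [-be] and [-pe].
By contrast the PL suffix keeps its initial [p] throughout — that segment must be underlying.
So the underlying form is /-be/, and voiced stops become voiceless after a vowel.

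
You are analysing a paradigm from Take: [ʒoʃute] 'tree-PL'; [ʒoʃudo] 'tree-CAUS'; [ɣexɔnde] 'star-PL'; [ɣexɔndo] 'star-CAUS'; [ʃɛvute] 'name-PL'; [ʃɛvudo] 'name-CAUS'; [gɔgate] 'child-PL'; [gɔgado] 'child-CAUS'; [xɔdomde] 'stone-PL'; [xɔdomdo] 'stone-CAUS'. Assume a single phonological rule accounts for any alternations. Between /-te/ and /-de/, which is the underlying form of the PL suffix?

/-te/

The PL suffix surfaces as [-de] and [-te], depending on the final segment of the stem.
The CAUS suffix, which begins with [d], is invariant after every stem; so [d] is not altered by any rule here.
The PL suffix is therefore /-te/ underlyingly, with post-nasal voicing: voiceless stops become voiced after a nasal.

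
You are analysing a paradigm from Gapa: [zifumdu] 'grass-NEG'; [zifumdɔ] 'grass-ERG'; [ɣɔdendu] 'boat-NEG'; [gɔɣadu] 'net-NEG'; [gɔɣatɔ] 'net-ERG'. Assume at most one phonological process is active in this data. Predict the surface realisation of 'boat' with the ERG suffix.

[ɣɔdendɔ]

The ERG morpheme has two allomorphs, [-dɔ] and [-tɔ].
The NEG suffix, which begins with [d], is invariant after every stem; so [d] is not altered by any rule here.
So the underlying form is /-tɔ/, and voiceless stops become voiced after a nasal.
After 'boat', which ends in a nasal, the suffix surfaces as [-dɔ], giving [ɣɔdendɔ].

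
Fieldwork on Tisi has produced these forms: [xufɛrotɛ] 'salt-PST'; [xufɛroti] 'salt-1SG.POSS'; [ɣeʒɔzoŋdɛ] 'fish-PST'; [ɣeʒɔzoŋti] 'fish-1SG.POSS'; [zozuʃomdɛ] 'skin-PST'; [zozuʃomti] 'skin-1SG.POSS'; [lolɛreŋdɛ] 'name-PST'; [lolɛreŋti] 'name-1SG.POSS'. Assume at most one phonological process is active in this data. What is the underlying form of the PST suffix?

/-dɛ/

The PST suffix surfaces as [-dɛ] and [-tɛ], depending on the final segment of the stem.
The 1SG.POSS suffix, which begins with [t], is invariant after every stem; so [t] is not altered by any rule here.
So the underlying form is /-dɛ/, and voiced stops become voiceless after a vowel.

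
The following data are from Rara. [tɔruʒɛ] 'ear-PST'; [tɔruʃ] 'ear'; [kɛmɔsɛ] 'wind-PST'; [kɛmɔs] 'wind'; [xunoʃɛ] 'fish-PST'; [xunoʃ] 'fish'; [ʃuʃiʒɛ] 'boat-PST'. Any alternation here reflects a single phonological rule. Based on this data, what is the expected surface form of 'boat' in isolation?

[ʃuʃiʃ]

In [tɔruʒɛ] and [tɔruʃ] the final segment of 'ear' alternates: [ʒ] ~ [ʃ].
Compare 'fish', with invariant [ʃ] in [xunoʃɛ] and [xunoʃ]: an analysis with underlying /ʃ/ and a rule producing [ʒ] before the PST suffix would wrongly predict alternation here too.
The underlying segment must be /ʒ/; voiced obstruents become voiceless word-finally, yielding [ʃ] there.
The one attested form of 'boat', [ʃuʃiʒɛ], shows underlying /ʃuʃiʒ/. Applying the same rule word-finally gives [ʃuʃiʃ].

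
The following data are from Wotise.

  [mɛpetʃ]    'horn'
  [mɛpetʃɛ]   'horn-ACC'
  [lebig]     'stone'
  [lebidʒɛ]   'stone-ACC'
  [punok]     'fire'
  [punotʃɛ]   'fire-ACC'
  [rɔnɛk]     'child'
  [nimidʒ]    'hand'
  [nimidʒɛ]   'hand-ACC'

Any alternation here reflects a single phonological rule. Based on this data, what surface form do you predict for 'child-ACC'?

[rɔnɛtʃɛ]

The root 'fire' surfaces as [punok] and [punotʃɛ], with a stem-final [k] ~ [tʃ] alternation.
The stem 'horn' ([mɛpetʃ], [mɛpetʃɛ]) shows [tʃ] unchanged in both environments, so [tʃ] cannot be basic with [k] derived in isolation.
So /k/ is underlying, and a rule of palatalization before a front vowel — /k/ and /g/ become palato-alveolar [tʃ] and [dʒ] before a front vowel — gives [tʃ].
The one attested form of 'child', [rɔnɛk], shows underlying /rɔnɛk/. Applying the same rule before a front vowel gives [rɔnɛtʃɛ].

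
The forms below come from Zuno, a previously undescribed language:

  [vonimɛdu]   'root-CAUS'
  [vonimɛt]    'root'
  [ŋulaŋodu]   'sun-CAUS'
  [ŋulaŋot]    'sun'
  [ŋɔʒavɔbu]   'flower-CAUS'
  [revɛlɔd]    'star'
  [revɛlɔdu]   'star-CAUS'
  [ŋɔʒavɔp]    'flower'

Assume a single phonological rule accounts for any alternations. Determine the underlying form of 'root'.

In [vonimɛdu] and [vonimɛt] the final segment of 'root' alternates: [d] ~ [t].
The stem 'star' ([revɛlɔdu], [revɛlɔd]) shows [d] unchanged in both environments, so [d] cannot be basic with [t] derived in isolation.
So /t/ is underlying, and a rule of intervocalic voicing — voiceless stops become voiced between vowels — gives [d].

/vonimɛt/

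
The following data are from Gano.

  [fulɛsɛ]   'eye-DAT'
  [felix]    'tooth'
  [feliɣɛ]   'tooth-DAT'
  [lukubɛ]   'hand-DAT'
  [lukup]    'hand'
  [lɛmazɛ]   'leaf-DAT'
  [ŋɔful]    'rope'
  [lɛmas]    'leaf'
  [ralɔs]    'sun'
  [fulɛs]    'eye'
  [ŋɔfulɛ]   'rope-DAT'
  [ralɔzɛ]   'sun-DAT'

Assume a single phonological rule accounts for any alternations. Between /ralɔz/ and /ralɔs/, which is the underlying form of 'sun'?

The stem for 'sun' ends in [s] in [ralɔs] but [z] in [ralɔzɛ].
But 'eye' keeps [s] in both environments ([fulɛs], [fulɛsɛ]), so there is no rule changing /s/ to [z] before the DAT suffix.
The alternation reflects word-final obstruent devoicing: voiced obstruents become voiceless word-finally. /z/ is underlying.

/ralɔz/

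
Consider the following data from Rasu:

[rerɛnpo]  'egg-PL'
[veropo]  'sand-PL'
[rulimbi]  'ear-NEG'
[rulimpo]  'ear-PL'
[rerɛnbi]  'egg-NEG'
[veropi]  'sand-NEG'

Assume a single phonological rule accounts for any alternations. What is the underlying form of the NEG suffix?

/-bi/

The NEG morpheme has two allomorphs, [-bi] and [-pi].
The PL suffix, which begins with [p], is invariant after every stem; so [p] is not altered by any rule here.
The NEG suffix is therefore /-bi/ underlyingly, with post-vocalic devoicing: voiced stops become voiceless after a vowel.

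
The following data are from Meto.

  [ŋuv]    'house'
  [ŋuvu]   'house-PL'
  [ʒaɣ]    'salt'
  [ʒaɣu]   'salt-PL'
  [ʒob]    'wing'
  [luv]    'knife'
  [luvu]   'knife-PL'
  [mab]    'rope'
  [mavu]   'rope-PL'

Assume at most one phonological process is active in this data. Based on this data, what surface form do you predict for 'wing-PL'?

[ʒovu]

'rope' shows [b] ~ [v] at the end of the stem ([mab] vs [mavu]).
But 'house' keeps [v] in both environments ([ŋuv], [ŋuvu]), so there is no rule changing /v/ to [b] in isolation.
The alternation reflects intervocalic spirantization: voiced stops become fricatives between vowels. /b/ is underlying.
From [ʒob] the stem 'wing' is /ʒob/; between vowels this yields [ʒovu].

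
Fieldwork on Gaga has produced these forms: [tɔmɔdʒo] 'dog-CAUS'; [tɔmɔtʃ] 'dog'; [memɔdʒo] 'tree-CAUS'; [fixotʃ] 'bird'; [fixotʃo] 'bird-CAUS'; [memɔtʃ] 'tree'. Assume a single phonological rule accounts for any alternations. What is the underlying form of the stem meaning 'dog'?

/tɔmɔdʒ/

The stem for 'dog' ends in [dʒ] in [tɔmɔdʒo] but [tʃ] in [tɔmɔtʃ].
But 'bird' keeps [tʃ] in both environments ([fixotʃo], [fixotʃ]), so there is no rule changing /tʃ/ to [dʒ] before the CAUS suffix.
Therefore /dʒ/ is basic and [tʃ] is derived by word-final obstruent devoicing (voiced obstruents become voiceless word-finally).
So 'dog' = /tɔmɔdʒ/.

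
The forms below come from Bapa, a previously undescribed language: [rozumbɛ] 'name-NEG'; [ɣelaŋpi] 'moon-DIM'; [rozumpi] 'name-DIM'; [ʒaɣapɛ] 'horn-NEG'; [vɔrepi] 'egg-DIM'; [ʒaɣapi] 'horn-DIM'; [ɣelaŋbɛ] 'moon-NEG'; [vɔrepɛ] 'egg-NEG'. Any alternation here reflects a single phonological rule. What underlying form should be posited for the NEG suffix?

/-bɛ/

The NEG suffix surfaces as [-bɛ] and [-pɛ], depending on the final segment of the stem.
By contrast the DIM suffix keeps its initial [p] throughout — that segment must be underlying.
So the underlying form is /-bɛ/, and voiced stops become voiceless after a vowel.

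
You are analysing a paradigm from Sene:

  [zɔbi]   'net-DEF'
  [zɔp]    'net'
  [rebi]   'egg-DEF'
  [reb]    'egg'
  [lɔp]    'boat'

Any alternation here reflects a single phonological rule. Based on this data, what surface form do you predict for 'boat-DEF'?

[lɔbi]

The stem for 'net' ends in [b] in [zɔbi] but [p] in [zɔp].
The stem 'egg' ([rebi], [reb]) shows [b] unchanged in both environments, so [b] cannot be basic with [p] derived in isolation.
The underlying segment must be /p/; voiceless stops become voiced between vowels, yielding [b] there.
The one attested form of 'boat', [lɔp], shows underlying /lɔp/. Applying the same rule between vowels gives [lɔbi].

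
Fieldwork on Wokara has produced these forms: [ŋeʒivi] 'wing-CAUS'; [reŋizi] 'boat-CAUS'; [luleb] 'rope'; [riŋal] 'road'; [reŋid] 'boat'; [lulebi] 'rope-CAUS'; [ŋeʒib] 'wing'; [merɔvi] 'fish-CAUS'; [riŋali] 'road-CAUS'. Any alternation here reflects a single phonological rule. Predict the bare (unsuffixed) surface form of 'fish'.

The root 'wing' surfaces as [ŋeʒivi] and [ŋeʒib], with a stem-final [v] ~ [b] alternation.
If /b/ were underlying and a rule turned it into [v] before the CAUS suffix, 'rope' would also alternate; but it has [b] in both [lulebi] and [luleb].
The alternation reflects word-final hardening: voiced fricatives become stops word-finally. /v/ is underlying.
The one attested form of 'fish', [merɔvi], shows underlying /merɔv/. Applying the same rule word-finally gives [merɔb].

[merɔb]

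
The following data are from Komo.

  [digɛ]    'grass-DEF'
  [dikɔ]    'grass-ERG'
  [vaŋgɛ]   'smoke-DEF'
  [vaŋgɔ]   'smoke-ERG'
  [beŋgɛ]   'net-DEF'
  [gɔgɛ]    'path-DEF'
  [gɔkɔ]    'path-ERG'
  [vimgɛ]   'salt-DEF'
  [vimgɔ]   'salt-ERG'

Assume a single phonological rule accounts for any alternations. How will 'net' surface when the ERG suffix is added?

[beŋgɔ]

The ERG morpheme has two allomorphs, [-gɔ] and [-kɔ].
By contrast the DEF suffix keeps its initial [g] throughout — that segment must be underlying.
So the underlying form is /-kɔ/, and voiceless stops become voiced after a nasal.
After 'net', which ends in a nasal, the suffix surfaces as [-gɔ], giving [beŋgɔ].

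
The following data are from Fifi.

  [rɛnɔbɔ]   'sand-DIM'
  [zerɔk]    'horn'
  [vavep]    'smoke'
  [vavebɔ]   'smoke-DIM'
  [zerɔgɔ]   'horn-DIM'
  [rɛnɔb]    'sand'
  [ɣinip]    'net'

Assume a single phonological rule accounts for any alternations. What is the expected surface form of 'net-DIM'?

[ɣinibɔ]

The stem for 'smoke' ends in [p] in [vavep] but [b] in [vavebɔ].
Compare 'sand', with invariant [b] in [rɛnɔb] and [rɛnɔbɔ]: an analysis with underlying /b/ and a rule producing [p] in isolation would wrongly predict alternation here too.
Therefore /p/ is basic and [b] is derived by intervocalic voicing (voiceless stops become voiced between vowels).
From [ɣinip] the stem 'net' is /ɣinip/; between vowels this yields [ɣinibɔ].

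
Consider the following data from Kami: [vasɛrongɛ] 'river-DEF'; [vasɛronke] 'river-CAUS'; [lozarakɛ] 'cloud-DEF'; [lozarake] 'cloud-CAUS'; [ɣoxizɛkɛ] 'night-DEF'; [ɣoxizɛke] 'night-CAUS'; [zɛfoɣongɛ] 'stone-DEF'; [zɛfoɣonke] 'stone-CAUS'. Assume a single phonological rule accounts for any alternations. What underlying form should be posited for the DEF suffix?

/-gɛ/

The DEF suffix surfaces as [-gɛ] and [-kɛ], depending on the final segment of the stem.
The CAUS suffix, which begins with [k], is invariant after every stem; so [k] is not altered by any rule here.
So the underlying form is /-gɛ/, and voiced stops become voiceless after a vowel.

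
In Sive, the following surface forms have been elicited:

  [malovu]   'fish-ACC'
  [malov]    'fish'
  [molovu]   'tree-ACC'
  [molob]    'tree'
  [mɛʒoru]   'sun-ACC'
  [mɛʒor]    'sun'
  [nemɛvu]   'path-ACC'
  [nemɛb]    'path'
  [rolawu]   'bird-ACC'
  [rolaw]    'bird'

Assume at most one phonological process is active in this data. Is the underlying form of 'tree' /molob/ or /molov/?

/molob/

The stem for 'tree' ends in [v] in [molovu] but [b] in [molob].
Compare 'fish', with invariant [v] in [malovu] and [malov]: an analysis with underlying /v/ and a rule producing [b] in isolation would wrongly predict alternation here too.
The alternation reflects intervocalic spirantization: voiced stops become fricatives between vowels. /b/ is underlying.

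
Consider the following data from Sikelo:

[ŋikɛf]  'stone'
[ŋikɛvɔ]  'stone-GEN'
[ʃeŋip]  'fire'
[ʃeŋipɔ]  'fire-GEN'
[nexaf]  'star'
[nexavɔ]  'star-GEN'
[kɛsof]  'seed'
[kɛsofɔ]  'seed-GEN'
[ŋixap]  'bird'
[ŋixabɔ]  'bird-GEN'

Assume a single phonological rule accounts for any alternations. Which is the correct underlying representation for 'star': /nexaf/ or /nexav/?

/nexav/

The root 'star' surfaces as [nexaf] and [nexavɔ], with a stem-final [f] ~ [v] alternation.
But 'seed' keeps [f] in both environments ([kɛsof], [kɛsofɔ]), so there is no rule changing /f/ to [v] before the GEN suffix.
The underlying segment must be /v/; voiced obstruents become voiceless word-finally, yielding [f] there.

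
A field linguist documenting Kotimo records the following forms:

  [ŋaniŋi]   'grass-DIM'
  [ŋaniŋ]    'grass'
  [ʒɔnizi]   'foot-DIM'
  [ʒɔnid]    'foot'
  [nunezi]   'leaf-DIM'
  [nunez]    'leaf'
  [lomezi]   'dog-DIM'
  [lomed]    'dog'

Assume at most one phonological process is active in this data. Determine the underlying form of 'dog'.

/lomed/

In [lomezi] and [lomed] the final segment of 'dog' alternates: [z] ~ [d].
The stem 'leaf' ([nunezi], [nunez]) shows [z] unchanged in both environments, so [z] cannot be basic with [d] derived in isolation.
Therefore /d/ is basic and [z] is derived by intervocalic spirantization (voiced stops become fricatives between vowels).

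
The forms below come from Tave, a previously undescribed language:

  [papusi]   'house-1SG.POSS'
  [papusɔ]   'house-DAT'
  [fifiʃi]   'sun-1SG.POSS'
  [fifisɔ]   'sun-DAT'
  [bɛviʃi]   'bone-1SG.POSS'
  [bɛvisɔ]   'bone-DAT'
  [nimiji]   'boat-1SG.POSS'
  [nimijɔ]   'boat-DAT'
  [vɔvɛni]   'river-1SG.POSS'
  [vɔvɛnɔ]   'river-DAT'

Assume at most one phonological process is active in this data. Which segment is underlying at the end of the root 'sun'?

The stem for 'sun' ends in [ʃ] in [fifiʃi] but [s] in [fifisɔ].
But 'house' keeps [s] in both environments ([papusi], [papusɔ]), so there is no rule changing /s/ to [ʃ] before the 1SG.POSS suffix.
The alternation reflects depalatalization: palato-alveolar /ʃ/ becomes [s] when no front vowel follows. /ʃ/ is underlying.

/ʃ/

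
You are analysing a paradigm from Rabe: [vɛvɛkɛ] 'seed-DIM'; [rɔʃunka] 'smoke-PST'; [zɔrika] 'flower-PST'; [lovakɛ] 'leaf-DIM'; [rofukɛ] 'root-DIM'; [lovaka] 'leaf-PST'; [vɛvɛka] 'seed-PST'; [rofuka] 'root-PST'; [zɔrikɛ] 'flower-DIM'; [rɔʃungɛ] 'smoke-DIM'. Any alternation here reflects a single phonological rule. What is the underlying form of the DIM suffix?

The DIM morpheme has two allomorphs, [-gɛ] and [-kɛ].
By contrast the PST suffix keeps its initial [k] throughout — that segment must be underlying.
The DIM suffix is therefore /-gɛ/ underlyingly, with post-vocalic devoicing: voiced stops become voiceless after a vowel.

/-gɛ/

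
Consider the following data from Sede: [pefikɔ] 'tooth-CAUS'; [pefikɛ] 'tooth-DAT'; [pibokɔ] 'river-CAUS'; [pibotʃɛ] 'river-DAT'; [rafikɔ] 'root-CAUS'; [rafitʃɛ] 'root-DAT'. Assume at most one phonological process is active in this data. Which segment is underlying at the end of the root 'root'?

/tʃ/

In [rafikɔ] and [rafitʃɛ] the final segment of 'root' alternates: [k] ~ [tʃ].
Compare 'tooth', with invariant [k] in [pefikɔ] and [pefikɛ]: an analysis with underlying /k/ and a rule producing [tʃ] before the DAT suffix would wrongly predict alternation here too.
The underlying segment must be /tʃ/; palato-alveolar /tʃ/ becomes [k] when no front vowel follows, yielding [k] there.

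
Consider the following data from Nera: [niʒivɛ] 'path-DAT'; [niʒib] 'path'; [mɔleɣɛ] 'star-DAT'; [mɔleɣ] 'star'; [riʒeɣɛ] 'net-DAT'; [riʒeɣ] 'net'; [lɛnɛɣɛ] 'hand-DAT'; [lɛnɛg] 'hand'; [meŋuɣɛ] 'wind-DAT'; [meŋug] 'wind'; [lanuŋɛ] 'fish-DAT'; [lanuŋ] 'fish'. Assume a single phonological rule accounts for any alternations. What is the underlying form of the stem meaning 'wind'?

/meŋug/

In [meŋuɣɛ] and [meŋug] the final segment of 'wind' alternates: [ɣ] ~ [g].
The stem 'net' ([riʒeɣɛ], [riʒeɣ]) shows [ɣ] unchanged in both environments, so [ɣ] cannot be basic with [g] derived in isolation.
So /g/ is underlying, and a rule of intervocalic spirantization — voiced stops become fricatives between vowels — gives [ɣ].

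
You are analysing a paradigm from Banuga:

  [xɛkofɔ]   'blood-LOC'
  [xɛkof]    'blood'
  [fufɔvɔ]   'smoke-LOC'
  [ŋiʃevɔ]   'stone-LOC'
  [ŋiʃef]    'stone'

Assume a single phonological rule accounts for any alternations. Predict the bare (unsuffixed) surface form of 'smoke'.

[fufɔf]

The root 'stone' surfaces as [ŋiʃevɔ] and [ŋiʃef], with a stem-final [v] ~ [f] alternation.
If /f/ were underlying and a rule turned it into [v] before the LOC suffix, 'blood' would also alternate; but it has [f] in both [xɛkofɔ] and [xɛkof].
The underlying segment must be /v/; voiced obstruents become voiceless word-finally, yielding [f] there.
The one attested form of 'smoke', [fufɔvɔ], shows underlying /fufɔv/. Applying the same rule word-finally gives [fufɔf].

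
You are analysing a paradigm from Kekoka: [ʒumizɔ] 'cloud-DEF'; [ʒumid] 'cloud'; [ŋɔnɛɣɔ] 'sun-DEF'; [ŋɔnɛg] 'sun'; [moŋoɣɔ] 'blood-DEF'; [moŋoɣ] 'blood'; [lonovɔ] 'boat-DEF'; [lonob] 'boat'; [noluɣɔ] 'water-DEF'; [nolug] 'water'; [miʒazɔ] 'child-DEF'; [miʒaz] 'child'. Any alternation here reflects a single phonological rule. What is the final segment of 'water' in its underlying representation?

/g/

The stem for 'water' ends in [ɣ] in [noluɣɔ] but [g] in [nolug].
If /ɣ/ were underlying and a rule turned it into [g] in isolation, 'blood' would also alternate; but it has [ɣ] in both [moŋoɣɔ] and [moŋoɣ].
So /g/ is underlying, and a rule of intervocalic spirantization — voiced stops become fricatives between vowels — gives [ɣ].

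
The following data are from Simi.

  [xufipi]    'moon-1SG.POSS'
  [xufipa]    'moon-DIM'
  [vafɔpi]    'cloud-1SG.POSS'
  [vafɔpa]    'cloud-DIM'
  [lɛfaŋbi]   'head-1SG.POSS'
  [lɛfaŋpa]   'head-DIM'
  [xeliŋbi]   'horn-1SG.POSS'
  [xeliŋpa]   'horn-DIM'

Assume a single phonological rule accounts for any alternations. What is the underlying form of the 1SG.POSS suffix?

The 1SG.POSS morpheme has two allomorphs, [-bi] and [-pi].
The DIM suffix, which begins with [p], is invariant after every stem; so [p] is not altered by any rule here.
So the underlying form is /-bi/, and voiced stops become voiceless after a vowel.

/-bi/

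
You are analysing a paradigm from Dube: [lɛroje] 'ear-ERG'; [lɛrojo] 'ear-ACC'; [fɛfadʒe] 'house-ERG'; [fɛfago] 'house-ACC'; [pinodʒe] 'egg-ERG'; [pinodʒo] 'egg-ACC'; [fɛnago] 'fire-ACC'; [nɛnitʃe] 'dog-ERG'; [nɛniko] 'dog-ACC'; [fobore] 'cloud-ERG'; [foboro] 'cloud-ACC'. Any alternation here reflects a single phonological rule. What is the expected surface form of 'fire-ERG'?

[fɛnadʒe]

The stem for 'house' ends in [dʒ] in [fɛfadʒe] but [g] in [fɛfago].
The stem 'egg' ([pinodʒe], [pinodʒo]) shows [dʒ] unchanged in both environments, so [dʒ] cannot be basic with [g] derived before the ACC suffix.
Therefore /g/ is basic and [dʒ] is derived by palatalization before a front vowel (/k/ and /g/ become palato-alveolar [tʃ] and [dʒ] before a front vowel).
The one attested form of 'fire', [fɛnago], shows underlying /fɛnag/. Applying the same rule before a front vowel gives [fɛnadʒe].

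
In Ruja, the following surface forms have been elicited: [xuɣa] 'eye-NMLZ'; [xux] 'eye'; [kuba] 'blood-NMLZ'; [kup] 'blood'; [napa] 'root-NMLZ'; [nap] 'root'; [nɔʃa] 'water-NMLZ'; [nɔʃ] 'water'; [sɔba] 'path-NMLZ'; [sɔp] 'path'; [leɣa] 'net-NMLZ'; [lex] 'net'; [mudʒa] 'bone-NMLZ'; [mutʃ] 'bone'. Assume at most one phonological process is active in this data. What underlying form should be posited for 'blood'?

In [kuba] and [kup] the final segment of 'blood' alternates: [b] ~ [p].
The stem 'root' ([napa], [nap]) shows [p] unchanged in both environments, so [p] cannot be basic with [b] derived before the NMLZ suffix.
So /b/ is underlying, and a rule of word-final obstruent devoicing — voiced obstruents become voiceless word-finally — gives [p].
So 'blood' = /kub/.

/kub/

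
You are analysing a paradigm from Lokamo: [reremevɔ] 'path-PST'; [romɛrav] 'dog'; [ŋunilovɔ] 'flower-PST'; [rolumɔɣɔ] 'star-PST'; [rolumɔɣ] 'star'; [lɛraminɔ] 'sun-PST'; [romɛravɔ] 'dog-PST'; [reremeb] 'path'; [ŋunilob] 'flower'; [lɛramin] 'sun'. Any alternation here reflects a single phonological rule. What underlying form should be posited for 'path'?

'path' shows [b] ~ [v] at the end of the stem ([reremeb] vs [reremevɔ]).
But 'dog' keeps [v] in both environments ([romɛrav], [romɛravɔ]), so there is no rule changing /v/ to [b] in isolation.
The alternation reflects intervocalic spirantization: voiced stops become fricatives between vowels. /b/ is underlying.
So 'path' = /reremeb/.

/reremeb/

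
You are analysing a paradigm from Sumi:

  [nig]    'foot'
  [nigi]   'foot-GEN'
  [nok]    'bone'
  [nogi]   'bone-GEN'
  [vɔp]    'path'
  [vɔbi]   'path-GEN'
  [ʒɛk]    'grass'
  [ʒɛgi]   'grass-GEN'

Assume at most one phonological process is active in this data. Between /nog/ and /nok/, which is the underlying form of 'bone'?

/nok/

The root 'bone' surfaces as [nok] and [nogi], with a stem-final [k] ~ [g] alternation.
The stem 'foot' ([nig], [nigi]) shows [g] unchanged in both environments, so [g] cannot be basic with [k] derived in isolation.
Therefore /k/ is basic and [g] is derived by intervocalic voicing (voiceless stops become voiced between vowels).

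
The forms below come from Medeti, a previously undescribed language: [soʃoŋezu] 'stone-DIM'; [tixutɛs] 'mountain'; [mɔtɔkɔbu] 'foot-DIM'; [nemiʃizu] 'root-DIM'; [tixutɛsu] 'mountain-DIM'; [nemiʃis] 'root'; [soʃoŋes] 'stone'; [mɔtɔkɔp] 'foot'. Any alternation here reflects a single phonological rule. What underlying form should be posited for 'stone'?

/soʃoŋez/

In [soʃoŋezu] and [soʃoŋes] the final segment of 'stone' alternates: [z] ~ [s].
The stem 'mountain' ([tixutɛsu], [tixutɛs]) shows [s] unchanged in both environments, so [s] cannot be basic with [z] derived before the DIM suffix.
The alternation reflects word-final obstruent devoicing: voiced obstruents become voiceless word-finally. /z/ is underlying.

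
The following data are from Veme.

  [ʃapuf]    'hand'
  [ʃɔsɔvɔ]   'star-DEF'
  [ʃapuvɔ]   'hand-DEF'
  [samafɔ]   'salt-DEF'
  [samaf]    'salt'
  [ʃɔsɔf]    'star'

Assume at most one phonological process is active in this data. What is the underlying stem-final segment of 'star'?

The root 'star' surfaces as [ʃɔsɔf] and [ʃɔsɔvɔ], with a stem-final [f] ~ [v] alternation.
But 'salt' keeps [f] in both environments ([samaf], [samafɔ]), so there is no rule changing /f/ to [v] before the DEF suffix.
The underlying segment must be /v/; voiced obstruents become voiceless word-finally, yielding [f] there.

/v/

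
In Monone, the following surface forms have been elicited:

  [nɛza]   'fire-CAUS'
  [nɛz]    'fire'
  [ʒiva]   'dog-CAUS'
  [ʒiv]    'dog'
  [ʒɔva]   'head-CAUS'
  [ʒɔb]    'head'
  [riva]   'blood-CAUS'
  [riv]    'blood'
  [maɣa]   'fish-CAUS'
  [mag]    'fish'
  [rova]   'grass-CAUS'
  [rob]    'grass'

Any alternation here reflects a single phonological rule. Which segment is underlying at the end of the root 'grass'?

'grass' shows [v] ~ [b] at the end of the stem ([rova] vs [rob]).
The stem 'dog' ([ʒiva], [ʒiv]) shows [v] unchanged in both environments, so [v] cannot be basic with [b] derived in isolation.
So /b/ is underlying, and a rule of intervocalic spirantization — voiced stops become fricatives between vowels — gives [v].

/b/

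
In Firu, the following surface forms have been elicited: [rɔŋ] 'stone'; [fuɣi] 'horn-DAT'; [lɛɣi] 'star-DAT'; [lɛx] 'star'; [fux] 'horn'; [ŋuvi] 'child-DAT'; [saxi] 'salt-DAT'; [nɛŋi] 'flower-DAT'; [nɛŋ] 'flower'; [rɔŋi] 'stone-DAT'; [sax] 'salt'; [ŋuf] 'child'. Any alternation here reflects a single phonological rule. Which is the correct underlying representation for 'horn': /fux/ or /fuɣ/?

/fuɣ/

In [fuɣi] and [fux] the final segment of 'horn' alternates: [ɣ] ~ [x].
Compare 'salt', with invariant [x] in [saxi] and [sax]: an analysis with underlying /x/ and a rule producing [ɣ] before the DAT suffix would wrongly predict alternation here too.
The alternation reflects word-final obstruent devoicing: voiced obstruents become voiceless word-finally. /ɣ/ is underlying.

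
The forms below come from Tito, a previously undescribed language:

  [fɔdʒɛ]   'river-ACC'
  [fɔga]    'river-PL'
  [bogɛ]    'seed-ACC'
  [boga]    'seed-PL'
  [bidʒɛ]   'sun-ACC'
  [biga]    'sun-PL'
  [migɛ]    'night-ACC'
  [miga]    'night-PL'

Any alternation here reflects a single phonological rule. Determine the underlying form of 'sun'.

/bidʒ/

In [bidʒɛ] and [biga] the final segment of 'sun' alternates: [dʒ] ~ [g].
Compare 'seed', with invariant [g] in [bogɛ] and [boga]: an analysis with underlying /g/ and a rule producing [dʒ] before the ACC suffix would wrongly predict alternation here too.
The underlying segment must be /dʒ/; palato-alveolar /dʒ/ becomes [g] when no front vowel follows, yielding [g] there.
The underlying form of 'sun' is therefore /bidʒ/.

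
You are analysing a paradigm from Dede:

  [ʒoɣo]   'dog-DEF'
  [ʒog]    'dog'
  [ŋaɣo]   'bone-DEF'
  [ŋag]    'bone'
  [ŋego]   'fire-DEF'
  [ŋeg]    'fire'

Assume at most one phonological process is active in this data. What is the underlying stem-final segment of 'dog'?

'dog' shows [ɣ] ~ [g] at the end of the stem ([ʒoɣo] vs [ʒog]).
If /g/ were underlying and a rule turned it into [ɣ] before the DEF suffix, 'fire' would also alternate; but it has [g] in both [ŋego] and [ŋeg].
The alternation reflects word-final hardening: voiced fricatives become stops word-finally. /ɣ/ is underlying.

/ɣ/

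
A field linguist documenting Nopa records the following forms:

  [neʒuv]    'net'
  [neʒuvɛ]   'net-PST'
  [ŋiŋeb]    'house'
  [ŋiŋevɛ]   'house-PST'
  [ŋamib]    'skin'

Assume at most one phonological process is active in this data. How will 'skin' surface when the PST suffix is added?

[ŋamivɛ]

In [ŋiŋeb] and [ŋiŋevɛ] the final segment of 'house' alternates: [b] ~ [v].
If /v/ were underlying and a rule turned it into [b] in isolation, 'net' would also alternate; but it has [v] in both [neʒuv] and [neʒuvɛ].
Therefore /b/ is basic and [v] is derived by intervocalic spirantization (voiced stops become fricatives between vowels).
From [ŋamib] the stem 'skin' is /ŋamib/; between vowels this yields [ŋamivɛ].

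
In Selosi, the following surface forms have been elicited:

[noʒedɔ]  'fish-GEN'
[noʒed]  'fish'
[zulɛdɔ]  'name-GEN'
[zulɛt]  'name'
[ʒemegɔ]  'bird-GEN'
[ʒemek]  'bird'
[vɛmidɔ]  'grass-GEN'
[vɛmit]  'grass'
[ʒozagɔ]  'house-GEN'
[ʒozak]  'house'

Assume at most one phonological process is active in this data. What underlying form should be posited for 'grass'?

/vɛmit/

The stem for 'grass' ends in [d] in [vɛmidɔ] but [t] in [vɛmit].
The stem 'fish' ([noʒedɔ], [noʒed]) shows [d] unchanged in both environments, so [d] cannot be basic with [t] derived in isolation.
The underlying segment must be /t/; voiceless stops become voiced between vowels, yielding [d] there.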